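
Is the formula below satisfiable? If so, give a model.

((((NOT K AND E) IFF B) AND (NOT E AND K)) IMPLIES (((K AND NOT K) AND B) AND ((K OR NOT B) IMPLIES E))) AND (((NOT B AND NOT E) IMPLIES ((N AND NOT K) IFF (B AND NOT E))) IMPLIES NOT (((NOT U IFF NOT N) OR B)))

K = False; N = True; E = False; U = False; B = False

  (((NOT K AND E) IFF B) AND (NOT E AND K)) IMPLIES (((K AND NOT K) AND B) AND ((K OR NOT B) IMPLIES E)) = True
    ((NOT K AND E) IFF B) AND (NOT E AND K) = False
      (NOT K AND E) IFF B = True
        NOT K AND E = False
          NOT K = True
      NOT E AND K = False
        NOT E = True
    ((K AND NOT K) AND B) AND ((K OR NOT B) IMPLIES E) = False
      (K AND NOT K) AND B = False
        K AND NOT K = False
          NOT K = True
      (K OR NOT B) IMPLIES E = False
        K OR NOT B = True
          NOT B = True
  ((NOT B AND NOT E) IMPLIES ((N AND NOT K) IFF (B AND NOT E))) IMPLIES NOT (((NOT U IFF NOT N) OR B)) = True
    (NOT B AND NOT E) IMPLIES ((N AND NOT K) IFF (B AND NOT E)) = False
      NOT B AND NOT E = True
        NOT B = True
        NOT E = True
      (N AND NOT K) IFF (B AND NOT E) = False
        N AND NOT K = True
          NOT K = True
        B AND NOT E = False
          NOT E = True
    NOT (((NOT U IFF NOT N) OR B)) = True
      (NOT U IFF NOT N) OR B = False
        NOT U IFF NOT N = False
          NOT U = True
          NOT N = False
Both conjuncts True, so the formula holds.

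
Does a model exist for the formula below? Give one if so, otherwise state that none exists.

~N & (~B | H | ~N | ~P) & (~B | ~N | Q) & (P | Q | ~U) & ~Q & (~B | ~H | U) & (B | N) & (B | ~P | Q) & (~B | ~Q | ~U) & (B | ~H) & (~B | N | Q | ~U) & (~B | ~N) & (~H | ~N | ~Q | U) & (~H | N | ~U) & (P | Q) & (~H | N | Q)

Unit clause (~N) forces N = False.
Unit clause (~Q) forces Q = False.
In (B | N) only B is left, so B = True.
In (~B | N | Q | ~U) only ~U is left, so U = False.
In (P | Q) only P is left, so P = True.
In (~H | N | Q) only ~H is left, so H = False.
All clauses satisfied.

U=F; Q=F; H=F; B=T; N=F; P=T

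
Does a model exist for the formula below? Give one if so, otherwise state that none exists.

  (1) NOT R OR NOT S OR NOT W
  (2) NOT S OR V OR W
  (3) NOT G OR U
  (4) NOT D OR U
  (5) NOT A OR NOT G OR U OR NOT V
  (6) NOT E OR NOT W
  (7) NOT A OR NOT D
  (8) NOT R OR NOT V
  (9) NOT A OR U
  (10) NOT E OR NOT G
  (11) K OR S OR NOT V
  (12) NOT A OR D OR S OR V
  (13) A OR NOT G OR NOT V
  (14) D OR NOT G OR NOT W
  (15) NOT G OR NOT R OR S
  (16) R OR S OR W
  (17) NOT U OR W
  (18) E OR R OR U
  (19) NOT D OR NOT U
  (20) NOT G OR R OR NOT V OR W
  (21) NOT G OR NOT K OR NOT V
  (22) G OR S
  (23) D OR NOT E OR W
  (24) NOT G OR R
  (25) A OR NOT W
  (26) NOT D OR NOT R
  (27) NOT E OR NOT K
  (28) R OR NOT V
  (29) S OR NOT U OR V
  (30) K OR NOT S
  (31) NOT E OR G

U: True; E: False; S: True; V: False; D: False; K: True; A: True; G: False; W: True; R: False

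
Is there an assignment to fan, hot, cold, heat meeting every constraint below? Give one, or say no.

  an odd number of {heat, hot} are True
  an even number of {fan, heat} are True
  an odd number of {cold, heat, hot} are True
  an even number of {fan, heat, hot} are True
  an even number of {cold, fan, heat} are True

fan = True; hot = False; cold = False; heat = True

{heat, hot}: 1 true → odd ✓
{fan, heat}: 2 true → even ✓
{cold, heat, hot}: 1 true → odd ✓
{fan, heat, hot}: 2 true → even ✓
{cold, fan, heat}: 2 true → even ✓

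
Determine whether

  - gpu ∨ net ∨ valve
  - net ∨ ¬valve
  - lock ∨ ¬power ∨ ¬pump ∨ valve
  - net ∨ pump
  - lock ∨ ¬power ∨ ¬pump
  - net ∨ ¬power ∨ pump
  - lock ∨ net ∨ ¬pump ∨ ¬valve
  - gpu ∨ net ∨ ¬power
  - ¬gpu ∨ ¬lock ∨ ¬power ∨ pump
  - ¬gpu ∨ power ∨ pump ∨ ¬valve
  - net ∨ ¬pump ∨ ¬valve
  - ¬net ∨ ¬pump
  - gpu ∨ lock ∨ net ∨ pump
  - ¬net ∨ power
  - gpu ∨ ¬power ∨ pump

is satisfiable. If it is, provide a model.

power = False, net = False, valve = False, pump = True, lock = True, gpu = True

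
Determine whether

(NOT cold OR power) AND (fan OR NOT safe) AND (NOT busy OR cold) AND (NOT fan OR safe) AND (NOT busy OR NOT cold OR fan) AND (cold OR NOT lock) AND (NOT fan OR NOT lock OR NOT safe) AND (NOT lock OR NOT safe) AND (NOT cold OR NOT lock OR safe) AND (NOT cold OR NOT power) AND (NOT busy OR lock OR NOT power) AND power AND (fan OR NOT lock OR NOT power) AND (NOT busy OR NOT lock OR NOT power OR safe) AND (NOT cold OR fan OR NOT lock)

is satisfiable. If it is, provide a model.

fan=F, busy=F, power=T, cold=F, lock=F, safe=F

Unit clause (power) forces power = True.
In (NOT cold OR NOT power) only NOT cold is left, so cold = False.
In (NOT busy OR cold) only NOT busy is left, so busy = False.
In (cold OR NOT lock) only NOT lock is left, so lock = False.
Set fan = False.
  then (fan OR NOT safe) forces safe = False.
All clauses satisfied.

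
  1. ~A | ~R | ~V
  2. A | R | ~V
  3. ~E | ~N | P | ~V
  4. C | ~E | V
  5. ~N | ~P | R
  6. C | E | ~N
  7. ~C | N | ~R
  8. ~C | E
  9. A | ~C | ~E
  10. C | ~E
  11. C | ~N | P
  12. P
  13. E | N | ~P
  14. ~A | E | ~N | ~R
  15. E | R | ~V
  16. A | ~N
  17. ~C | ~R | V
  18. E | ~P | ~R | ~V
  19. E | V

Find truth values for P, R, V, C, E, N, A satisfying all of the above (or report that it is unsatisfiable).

P = True, R = False, V = True, C = True, E = True, N = False, A = True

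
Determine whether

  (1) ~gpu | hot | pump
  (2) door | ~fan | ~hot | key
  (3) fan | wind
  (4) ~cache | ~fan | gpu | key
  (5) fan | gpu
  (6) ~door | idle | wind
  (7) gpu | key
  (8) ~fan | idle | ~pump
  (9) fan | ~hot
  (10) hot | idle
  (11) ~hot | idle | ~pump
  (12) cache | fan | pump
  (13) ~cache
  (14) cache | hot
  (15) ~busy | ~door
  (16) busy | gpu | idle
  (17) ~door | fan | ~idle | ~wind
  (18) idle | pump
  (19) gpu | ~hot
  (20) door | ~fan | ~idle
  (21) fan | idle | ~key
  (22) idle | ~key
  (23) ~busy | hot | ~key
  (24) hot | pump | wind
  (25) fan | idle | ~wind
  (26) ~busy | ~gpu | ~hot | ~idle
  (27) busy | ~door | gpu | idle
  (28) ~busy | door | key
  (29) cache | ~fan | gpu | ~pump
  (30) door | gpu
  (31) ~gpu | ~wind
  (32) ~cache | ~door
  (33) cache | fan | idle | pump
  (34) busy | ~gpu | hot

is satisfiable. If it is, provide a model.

idle = True, door = True, gpu = True, fan = True, pump = False, busy = False, cache = False, key = True, hot = True, wind = False

Unit clause (~cache) forces cache = False.
In (cache | hot) only hot is left, so hot = True.
In (gpu | ~hot) only gpu is left, so gpu = True.
In (~gpu | ~wind) only ~wind is left, so wind = False.
In (fan | wind) only fan is left, so fan = True.
Try idle = False:
  (~door | idle | wind) forces door = False.
  (door | ~fan | ~hot | key) forces key = True.
  clause (idle | ~key) is falsified — backtrack.
So idle = True.
  then (door | ~fan | ~idle) forces door = True.
  then (~busy | ~gpu | ~hot | ~idle) forces busy = False.
Set pump = False.
Set key = True.
All clauses satisfied.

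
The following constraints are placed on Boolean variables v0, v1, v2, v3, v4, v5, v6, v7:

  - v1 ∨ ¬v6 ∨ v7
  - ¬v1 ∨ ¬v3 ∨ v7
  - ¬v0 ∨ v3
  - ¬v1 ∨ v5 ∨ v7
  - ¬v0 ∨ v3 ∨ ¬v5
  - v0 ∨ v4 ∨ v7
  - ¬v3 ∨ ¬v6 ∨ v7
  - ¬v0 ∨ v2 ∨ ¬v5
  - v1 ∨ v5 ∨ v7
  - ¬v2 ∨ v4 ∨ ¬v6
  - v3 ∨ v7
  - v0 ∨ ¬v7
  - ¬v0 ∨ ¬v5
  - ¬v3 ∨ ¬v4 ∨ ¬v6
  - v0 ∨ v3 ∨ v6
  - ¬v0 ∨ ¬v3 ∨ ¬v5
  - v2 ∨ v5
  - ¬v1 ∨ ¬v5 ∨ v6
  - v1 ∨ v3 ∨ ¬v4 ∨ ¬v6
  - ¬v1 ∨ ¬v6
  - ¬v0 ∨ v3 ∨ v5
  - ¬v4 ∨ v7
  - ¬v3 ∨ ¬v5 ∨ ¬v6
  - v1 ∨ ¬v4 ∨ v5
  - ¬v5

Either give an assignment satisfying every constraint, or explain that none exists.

v0 = True; v1 = True; v2 = True; v3 = True; v4 = True; v5 = False; v6 = False; v7 = True

Unit clause (¬v5) forces v5 = False.
In (v2 ∨ v5) only v2 is left, so v2 = True.
Try v0 = False:
  (v0 ∨ ¬v7) forces v7 = False.
  (¬v1 ∨ v5 ∨ v7) forces v1 = False.
  clause (v1 ∨ v5 ∨ v7) is falsified — backtrack.
So v0 = True.
  then (¬v0 ∨ v3) forces v3 = True.
Set v1 = True.
  then (¬v1 ∨ ¬v3 ∨ v7) forces v7 = True.
  then (¬v1 ∨ ¬v6) forces v6 = False.
Set v4 = True.
All clauses satisfied.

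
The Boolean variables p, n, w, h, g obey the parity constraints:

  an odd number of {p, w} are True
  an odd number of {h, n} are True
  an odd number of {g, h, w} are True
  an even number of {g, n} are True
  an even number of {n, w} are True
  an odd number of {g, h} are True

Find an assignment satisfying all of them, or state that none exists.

p = True; n = False; w = False; h = True; g = False

{p, w}: 1 true → odd ✓
{h, n}: 1 true → odd ✓
{g, h, w}: 1 true → odd ✓
{g, n}: 0 true → even ✓
{n, w}: 0 true → even ✓
{g, h}: 1 true → odd ✓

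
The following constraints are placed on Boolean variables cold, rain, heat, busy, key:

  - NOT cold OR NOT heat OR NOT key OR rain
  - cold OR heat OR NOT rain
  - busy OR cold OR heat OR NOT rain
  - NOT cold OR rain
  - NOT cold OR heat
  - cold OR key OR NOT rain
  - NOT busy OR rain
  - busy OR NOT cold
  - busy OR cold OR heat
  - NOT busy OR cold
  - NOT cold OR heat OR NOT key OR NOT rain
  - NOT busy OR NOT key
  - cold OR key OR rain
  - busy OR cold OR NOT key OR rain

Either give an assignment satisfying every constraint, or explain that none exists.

cold = True, rain = True, heat = True, busy = True, key = False

Set cold = True.
  then (NOT cold OR rain) forces rain = True.
  then (NOT cold OR heat) forces heat = True.
  then (busy OR NOT cold) forces busy = True.
  then (NOT busy OR NOT key) forces key = False.
All clauses satisfied.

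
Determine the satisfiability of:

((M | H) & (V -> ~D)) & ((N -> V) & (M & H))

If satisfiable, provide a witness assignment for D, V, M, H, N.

D: False; V: True; M: True; H: True; N: False

  (M | H) & (V -> ~D) = True
    M | H = True
    V -> ~D = True
      ~D = True
  (N -> V) & (M & H) = True
    N -> V = True
    M & H = True
Both conjuncts True, so the formula holds.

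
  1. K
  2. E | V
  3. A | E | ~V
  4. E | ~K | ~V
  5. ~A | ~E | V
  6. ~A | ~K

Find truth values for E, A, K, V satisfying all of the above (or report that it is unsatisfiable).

Unit clause (K) forces K = True.
In (~A | ~K) only ~A is left, so A = False.
Try E = False:
  (E | V) forces V = True.
  clause (A | E | ~V) is falsified — backtrack.
So E = True.
Set V = False.
Check each clause:
  (K): K holds.
  (E | V): E holds.
  (A | E | ~V): E holds.
  (E | ~K | ~V): E holds.
  (~A | ~E | V): ~A holds.
  (~A | ~K): ~A holds.
All clauses satisfied.

E=T, A=F, K=T, V=F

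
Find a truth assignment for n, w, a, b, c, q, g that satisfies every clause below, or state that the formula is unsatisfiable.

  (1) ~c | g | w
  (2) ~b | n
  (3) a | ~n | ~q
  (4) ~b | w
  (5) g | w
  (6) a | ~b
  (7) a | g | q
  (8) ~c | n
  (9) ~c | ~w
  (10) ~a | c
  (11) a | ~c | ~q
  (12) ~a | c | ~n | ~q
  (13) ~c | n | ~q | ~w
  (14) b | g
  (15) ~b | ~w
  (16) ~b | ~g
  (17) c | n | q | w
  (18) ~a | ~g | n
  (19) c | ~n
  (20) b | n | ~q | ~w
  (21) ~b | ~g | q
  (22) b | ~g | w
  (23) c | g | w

n=F; w=T; a=F; b=F; c=F; q=F; g=T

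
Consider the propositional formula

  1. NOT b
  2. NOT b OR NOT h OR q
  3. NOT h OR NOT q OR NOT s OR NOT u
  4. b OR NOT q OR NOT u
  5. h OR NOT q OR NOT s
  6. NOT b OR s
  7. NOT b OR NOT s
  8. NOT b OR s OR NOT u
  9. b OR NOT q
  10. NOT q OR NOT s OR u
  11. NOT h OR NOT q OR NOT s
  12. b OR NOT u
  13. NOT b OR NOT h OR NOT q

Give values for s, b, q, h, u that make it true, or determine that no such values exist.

Unit clause (NOT b) forces b = False.
In (b OR NOT q) only NOT q is left, so q = False.
In (b OR NOT u) only NOT u is left, so u = False.
Set s = False.
Set h = True.
All clauses satisfied.

s = False, b = False, q = False, h = True, u = False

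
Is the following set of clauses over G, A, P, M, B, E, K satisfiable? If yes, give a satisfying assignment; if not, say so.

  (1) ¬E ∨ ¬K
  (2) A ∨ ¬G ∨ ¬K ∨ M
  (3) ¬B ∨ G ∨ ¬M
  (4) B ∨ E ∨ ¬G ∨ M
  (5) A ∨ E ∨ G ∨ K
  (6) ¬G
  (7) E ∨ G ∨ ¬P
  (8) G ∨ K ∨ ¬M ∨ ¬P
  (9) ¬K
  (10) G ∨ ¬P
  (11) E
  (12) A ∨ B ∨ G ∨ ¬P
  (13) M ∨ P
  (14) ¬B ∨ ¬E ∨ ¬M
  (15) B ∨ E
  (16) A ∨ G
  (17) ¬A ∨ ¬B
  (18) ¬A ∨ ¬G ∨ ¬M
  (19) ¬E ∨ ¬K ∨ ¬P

G=F; A=T; P=F; M=T; B=F; E=T; K=F

Unit clause (¬G) forces G = False.
Unit clause (¬K) forces K = False.
In (G ∨ ¬P) only ¬P is left, so P = False.
Unit clause (E) forces E = True.
In (M ∨ P) only M is left, so M = True.
In (¬B ∨ ¬E ∨ ¬M) only ¬B is left, so B = False.
In (A ∨ G) only A is left, so A = True.
All clauses satisfied.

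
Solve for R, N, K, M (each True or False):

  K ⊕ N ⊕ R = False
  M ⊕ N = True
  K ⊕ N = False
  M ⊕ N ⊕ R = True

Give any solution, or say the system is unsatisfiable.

R = False, N = False, K = False, M = True

K ⊕ N ⊕ R = F ⊕ F ⊕ F = False ✓
M ⊕ N = T ⊕ F = True ✓
K ⊕ N = F ⊕ F = False ✓
M ⊕ N ⊕ R = T ⊕ F ⊕ F = True ✓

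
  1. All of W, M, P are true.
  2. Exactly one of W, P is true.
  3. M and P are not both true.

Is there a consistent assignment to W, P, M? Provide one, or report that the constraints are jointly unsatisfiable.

Case P = True:
  (1) forces W = True.
  Constraint (2) is violated (W=T, P=T) — contradiction.
Case P = False:
  Constraint (1) is violated (P=F) — contradiction.
Both cases fail — unsatisfiable.

UNSATISFIABLE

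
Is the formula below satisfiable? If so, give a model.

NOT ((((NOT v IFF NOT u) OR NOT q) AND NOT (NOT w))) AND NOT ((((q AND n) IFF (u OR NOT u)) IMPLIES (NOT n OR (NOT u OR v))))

w = True, v = False, u = True, n = True, q = True

  NOT ((((NOT v IFF NOT u) OR NOT q) AND NOT (NOT w))) = True
    ((NOT v IFF NOT u) OR NOT q) AND NOT (NOT w) = False
      (NOT v IFF NOT u) OR NOT q = False
        NOT v IFF NOT u = False
          NOT v = True
          NOT u = False
        NOT q = False
      NOT (NOT w) = True
        NOT w = False
  NOT ((((q AND n) IFF (u OR NOT u)) IMPLIES (NOT n OR (NOT u OR v)))) = True
    ((q AND n) IFF (u OR NOT u)) IMPLIES (NOT n OR (NOT u OR v)) = False
      (q AND n) IFF (u OR NOT u) = True
        q AND n = True
        u OR NOT u = True
          NOT u = False
      NOT n OR (NOT u OR v) = False
        NOT n = False
        NOT u OR v = False
          NOT u = False
Both conjuncts True, so the formula holds.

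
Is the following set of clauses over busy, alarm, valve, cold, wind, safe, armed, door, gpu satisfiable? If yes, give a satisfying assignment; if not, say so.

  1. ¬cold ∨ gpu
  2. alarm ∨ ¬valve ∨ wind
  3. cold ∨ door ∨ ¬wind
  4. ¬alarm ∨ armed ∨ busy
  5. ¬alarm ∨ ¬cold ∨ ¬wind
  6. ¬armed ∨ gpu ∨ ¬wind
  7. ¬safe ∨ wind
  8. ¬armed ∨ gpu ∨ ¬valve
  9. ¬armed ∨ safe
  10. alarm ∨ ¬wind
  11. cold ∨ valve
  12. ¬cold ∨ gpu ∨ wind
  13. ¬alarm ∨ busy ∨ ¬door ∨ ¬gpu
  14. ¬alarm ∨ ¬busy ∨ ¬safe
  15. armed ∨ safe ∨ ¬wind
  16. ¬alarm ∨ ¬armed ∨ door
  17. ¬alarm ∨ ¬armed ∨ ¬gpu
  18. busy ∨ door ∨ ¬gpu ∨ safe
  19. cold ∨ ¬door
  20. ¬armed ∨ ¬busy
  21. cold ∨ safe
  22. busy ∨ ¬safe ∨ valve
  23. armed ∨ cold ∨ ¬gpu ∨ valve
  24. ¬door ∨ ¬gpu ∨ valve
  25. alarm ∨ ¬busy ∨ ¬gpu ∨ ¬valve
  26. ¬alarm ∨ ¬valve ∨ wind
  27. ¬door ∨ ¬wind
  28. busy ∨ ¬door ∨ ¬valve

busy: True, alarm: False, valve: False, cold: True, wind: False, safe: False, armed: False, door: False, gpu: True

Set busy = True.
  then (¬armed ∨ ¬busy) forces armed = False.
Set alarm = False.
  then (alarm ∨ ¬wind) forces wind = False.
  then (alarm ∨ ¬valve ∨ wind) forces valve = False.
  then (¬safe ∨ wind) forces safe = False.
  then (cold ∨ valve) forces cold = True.
  then (¬cold ∨ gpu ∨ wind) forces gpu = True.
  then (¬door ∨ ¬gpu ∨ valve) forces door = False.
All clauses satisfied.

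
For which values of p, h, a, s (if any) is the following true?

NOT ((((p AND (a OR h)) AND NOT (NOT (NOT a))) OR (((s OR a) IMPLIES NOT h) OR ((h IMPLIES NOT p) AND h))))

p = True, h = True, a = True, s = False

  NOT ((((p AND (a OR h)) AND NOT (NOT (NOT a))) OR (((s OR a) IMPLIES NOT h) OR ((h IMPLIES NOT p) AND h)))) = True
    ((p AND (a OR h)) AND NOT (NOT (NOT a))) OR (((s OR a) IMPLIES NOT h) OR ((h IMPLIES NOT p) AND h)) = False
      (p AND (a OR h)) AND NOT (NOT (NOT a)) = False
        p AND (a OR h) = True
          a OR h = True
        NOT (NOT (NOT a)) = False
          NOT (NOT a) = True
            NOT a = False
      ((s OR a) IMPLIES NOT h) OR ((h IMPLIES NOT p) AND h) = False
        (s OR a) IMPLIES NOT h = False
          s OR a = True
          NOT h = False
        (h IMPLIES NOT p) AND h = False
          h IMPLIES NOT p = False
            NOT p = False
The formula evaluates to True.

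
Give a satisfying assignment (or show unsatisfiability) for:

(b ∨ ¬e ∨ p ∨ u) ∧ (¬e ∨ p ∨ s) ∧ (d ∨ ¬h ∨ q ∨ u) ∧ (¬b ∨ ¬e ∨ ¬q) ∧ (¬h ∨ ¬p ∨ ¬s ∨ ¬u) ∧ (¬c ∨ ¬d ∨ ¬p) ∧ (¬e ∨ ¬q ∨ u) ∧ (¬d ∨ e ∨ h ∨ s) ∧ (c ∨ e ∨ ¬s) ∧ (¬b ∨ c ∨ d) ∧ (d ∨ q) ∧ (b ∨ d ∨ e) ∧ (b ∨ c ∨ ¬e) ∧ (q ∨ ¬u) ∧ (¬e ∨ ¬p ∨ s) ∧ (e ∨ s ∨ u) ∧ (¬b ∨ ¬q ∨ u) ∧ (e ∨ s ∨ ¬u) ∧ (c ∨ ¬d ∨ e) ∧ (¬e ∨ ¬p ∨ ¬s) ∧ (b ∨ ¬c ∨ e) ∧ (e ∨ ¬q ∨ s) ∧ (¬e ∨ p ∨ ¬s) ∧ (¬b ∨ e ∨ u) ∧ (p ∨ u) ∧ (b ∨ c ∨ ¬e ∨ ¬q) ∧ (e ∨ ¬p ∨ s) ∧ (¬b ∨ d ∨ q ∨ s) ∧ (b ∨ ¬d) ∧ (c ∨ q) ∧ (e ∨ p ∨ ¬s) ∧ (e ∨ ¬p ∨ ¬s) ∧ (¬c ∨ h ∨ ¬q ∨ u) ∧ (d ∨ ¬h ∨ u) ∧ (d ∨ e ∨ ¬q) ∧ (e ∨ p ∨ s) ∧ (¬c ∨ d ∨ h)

The formula is unsatisfiable.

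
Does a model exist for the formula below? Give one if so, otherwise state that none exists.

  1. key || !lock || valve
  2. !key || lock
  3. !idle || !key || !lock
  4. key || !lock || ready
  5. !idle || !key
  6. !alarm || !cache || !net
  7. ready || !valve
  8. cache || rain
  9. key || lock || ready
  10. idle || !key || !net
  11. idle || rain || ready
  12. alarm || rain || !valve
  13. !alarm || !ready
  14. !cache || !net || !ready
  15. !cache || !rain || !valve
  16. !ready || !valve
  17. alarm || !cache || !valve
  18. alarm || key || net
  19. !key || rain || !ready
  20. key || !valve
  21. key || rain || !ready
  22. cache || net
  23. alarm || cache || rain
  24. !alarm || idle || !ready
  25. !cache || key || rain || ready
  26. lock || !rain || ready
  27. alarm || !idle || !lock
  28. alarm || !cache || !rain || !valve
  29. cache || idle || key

Set lock = True.
Set rain = True.
Set ready = False.
  then (key || !lock || ready) forces key = True.
  then (!idle || !key) forces idle = False.
  then (ready || !valve) forces valve = False.
  then (idle || !key || !net) forces net = False.
  then (cache || net) forces cache = True.
Set alarm = False.
All clauses satisfied.

lock=T; rain=T; ready=F; valve=F; idle=F; cache=T; key=T; net=F; alarm=F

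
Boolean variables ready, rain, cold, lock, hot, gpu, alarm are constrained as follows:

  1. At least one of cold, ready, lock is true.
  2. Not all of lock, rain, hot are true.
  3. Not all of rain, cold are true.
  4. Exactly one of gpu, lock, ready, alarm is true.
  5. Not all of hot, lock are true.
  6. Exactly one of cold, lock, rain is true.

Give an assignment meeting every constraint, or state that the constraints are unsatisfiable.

ready=F, rain=F, cold=F, lock=T, hot=F, gpu=F, alarm=F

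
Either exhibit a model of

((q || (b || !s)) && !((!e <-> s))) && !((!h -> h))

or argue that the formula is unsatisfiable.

b = False; s = False; e = False; h = False; q = True

  (q || (b || !s)) && !((!e <-> s)) = True
    q || (b || !s) = True
      b || !s = True
        !s = True
    !((!e <-> s)) = True
      !e <-> s = False
        !e = True
  !((!h -> h)) = True
    !h -> h = False
      !h = True
Both conjuncts True, so the formula holds.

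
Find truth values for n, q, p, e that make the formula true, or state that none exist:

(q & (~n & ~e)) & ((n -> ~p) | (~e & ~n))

n = False, q = True, p = False, e = False

  q & (~n & ~e) = True
    ~n & ~e = True
      ~n = True
      ~e = True
  (n -> ~p) | (~e & ~n) = True
    n -> ~p = True
      ~p = True
    ~e & ~n = True
      ~e = True
      ~n = True
Both conjuncts True, so the formula holds.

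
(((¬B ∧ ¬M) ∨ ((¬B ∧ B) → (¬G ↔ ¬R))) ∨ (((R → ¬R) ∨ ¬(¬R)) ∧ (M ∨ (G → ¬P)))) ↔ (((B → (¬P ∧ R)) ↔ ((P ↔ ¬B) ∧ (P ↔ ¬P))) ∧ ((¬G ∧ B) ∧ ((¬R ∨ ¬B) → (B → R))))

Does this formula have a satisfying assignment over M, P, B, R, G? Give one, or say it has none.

M = False; P = True; B = True; R = True; G = False

  (((¬B ∧ ¬M) ∨ ((¬B ∧ B) → (¬G ↔ ¬R))) ∨ (((R → ¬R) ∨ ¬(¬R)) ∧ (M ∨ (G → ¬P)))) ↔ (((B → (¬P ∧ R)) ↔ ((P ↔ ¬B) ∧ (P ↔ ¬P))) ∧ ((¬G ∧ B) ∧ ((¬R ∨ ¬B) → (B → R)))) = True
    ((¬B ∧ ¬M) ∨ ((¬B ∧ B) → (¬G ↔ ¬R))) ∨ (((R → ¬R) ∨ ¬(¬R)) ∧ (M ∨ (G → ¬P))) = True
      (¬B ∧ ¬M) ∨ ((¬B ∧ B) → (¬G ↔ ¬R)) = True
        ¬B ∧ ¬M = False
          ¬B = False
          ¬M = True
        (¬B ∧ B) → (¬G ↔ ¬R) = True
          ¬B ∧ B = False
            ¬B = False
          ¬G ↔ ¬R = False
            ¬G = True
            ¬R = False
      ((R → ¬R) ∨ ¬(¬R)) ∧ (M ∨ (G → ¬P)) = True
        (R → ¬R) ∨ ¬(¬R) = True
          R → ¬R = False
            ¬R = False
          ¬(¬R) = True
            ¬R = False
        M ∨ (G → ¬P) = True
          G → ¬P = True
            ¬P = False
    ((B → (¬P ∧ R)) ↔ ((P ↔ ¬B) ∧ (P ↔ ¬P))) ∧ ((¬G ∧ B) ∧ ((¬R ∨ ¬B) → (B → R))) = True
      (B → (¬P ∧ R)) ↔ ((P ↔ ¬B) ∧ (P ↔ ¬P)) = True
        B → (¬P ∧ R) = False
          ¬P ∧ R = False
            ¬P = False
        (P ↔ ¬B) ∧ (P ↔ ¬P) = False
          P ↔ ¬B = False
            ¬B = False
          P ↔ ¬P = False
            ¬P = False
      (¬G ∧ B) ∧ ((¬R ∨ ¬B) → (B → R)) = True
        ¬G ∧ B = True
          ¬G = True
        (¬R ∨ ¬B) → (B → R) = True
          ¬R ∨ ¬B = False
            ¬R = False
            ¬B = False
          B → R = True
The formula evaluates to True.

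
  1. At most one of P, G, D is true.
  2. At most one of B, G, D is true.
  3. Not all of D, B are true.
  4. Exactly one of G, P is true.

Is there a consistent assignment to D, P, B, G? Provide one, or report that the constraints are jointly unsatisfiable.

D = False; P = True; B = True; G = False

  (1) {P, G, D}: 1 true — at most one ✓
  (2) {B, G, D}: 1 true — at most one ✓
  (3) {D, B}: 1/2 true — not all ✓
  (4) {G, P}: 1 true — exactly one ✓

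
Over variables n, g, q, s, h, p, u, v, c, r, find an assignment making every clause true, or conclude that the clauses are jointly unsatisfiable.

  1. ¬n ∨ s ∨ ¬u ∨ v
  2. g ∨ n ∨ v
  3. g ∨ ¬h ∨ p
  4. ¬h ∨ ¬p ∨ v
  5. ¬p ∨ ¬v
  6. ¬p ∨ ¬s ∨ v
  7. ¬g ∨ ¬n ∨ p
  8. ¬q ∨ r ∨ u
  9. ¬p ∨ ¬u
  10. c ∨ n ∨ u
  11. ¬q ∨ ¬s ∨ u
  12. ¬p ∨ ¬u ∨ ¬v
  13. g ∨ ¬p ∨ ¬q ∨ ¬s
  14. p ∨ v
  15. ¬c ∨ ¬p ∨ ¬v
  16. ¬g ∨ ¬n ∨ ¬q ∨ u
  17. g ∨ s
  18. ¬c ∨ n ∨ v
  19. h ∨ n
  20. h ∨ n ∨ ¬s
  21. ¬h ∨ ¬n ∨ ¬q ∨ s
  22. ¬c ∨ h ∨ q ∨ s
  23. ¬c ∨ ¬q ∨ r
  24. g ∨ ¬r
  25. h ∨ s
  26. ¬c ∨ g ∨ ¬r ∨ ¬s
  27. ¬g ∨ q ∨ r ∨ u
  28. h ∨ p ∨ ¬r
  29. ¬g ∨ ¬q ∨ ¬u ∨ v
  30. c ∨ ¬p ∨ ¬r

Set n = False.
  then (h ∨ n) forces h = True.
Set g = True.
Set q = False.
Set s = False.
Try p = True:
  (¬h ∨ ¬p ∨ v) forces v = True.
  clause (¬p ∨ ¬v) is falsified — backtrack.
So p = False.
  then (p ∨ v) forces v = True.
Set u = True.
Set c = False.
Set r = True.
All clauses satisfied.

n = False; g = True; q = False; s = False; h = True; p = False; u = True; v = True; c = False; r = True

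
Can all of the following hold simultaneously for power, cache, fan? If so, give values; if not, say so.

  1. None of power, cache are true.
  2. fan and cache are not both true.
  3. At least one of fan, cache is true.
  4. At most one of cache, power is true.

power=F, cache=F, fan=T

  (1) {power, cache}: 0 true — none ✓
  (2) fan=T, cache=F — not both ✓
  (3) {fan, cache}: 1 true — at least one ✓
  (4) {cache, power}: 0 true — at most one ✓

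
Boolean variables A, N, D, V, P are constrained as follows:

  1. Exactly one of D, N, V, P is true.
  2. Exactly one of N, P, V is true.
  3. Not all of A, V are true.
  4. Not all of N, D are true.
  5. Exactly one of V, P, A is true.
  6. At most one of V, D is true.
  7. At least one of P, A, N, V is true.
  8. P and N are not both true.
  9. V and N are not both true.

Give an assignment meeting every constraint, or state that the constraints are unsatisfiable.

A: True, N: True, D: False, V: False, P: False

  (1) {D, N, V, P}: 1 true — exactly one ✓
  (2) {N, P, V}: 1 true — exactly one ✓
  (3) {A, V}: 1/2 true — not all ✓
  (4) {N, D}: 1/2 true — not all ✓
  (5) {V, P, A}: 1 true — exactly one ✓
  (6) {V, D}: 0 true — at most one ✓
  (7) {P, A, N, V}: 2 true — at least one ✓
  (8) P=F, N=T — not both ✓
  (9) V=F, N=T — not both ✓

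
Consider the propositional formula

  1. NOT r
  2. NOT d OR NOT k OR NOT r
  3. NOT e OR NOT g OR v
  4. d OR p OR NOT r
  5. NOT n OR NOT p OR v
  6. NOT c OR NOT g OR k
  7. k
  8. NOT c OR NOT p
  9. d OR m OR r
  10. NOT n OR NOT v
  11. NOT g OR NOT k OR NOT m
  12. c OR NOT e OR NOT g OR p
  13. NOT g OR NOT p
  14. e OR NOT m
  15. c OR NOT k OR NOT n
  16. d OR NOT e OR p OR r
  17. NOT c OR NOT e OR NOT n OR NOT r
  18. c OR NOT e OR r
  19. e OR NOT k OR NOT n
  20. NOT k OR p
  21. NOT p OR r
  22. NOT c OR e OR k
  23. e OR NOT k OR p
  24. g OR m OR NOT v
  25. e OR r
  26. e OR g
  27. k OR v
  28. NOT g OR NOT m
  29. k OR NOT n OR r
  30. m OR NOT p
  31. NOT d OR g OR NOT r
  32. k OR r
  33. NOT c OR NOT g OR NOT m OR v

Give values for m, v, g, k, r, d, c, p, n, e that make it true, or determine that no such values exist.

UNSATISFIABLE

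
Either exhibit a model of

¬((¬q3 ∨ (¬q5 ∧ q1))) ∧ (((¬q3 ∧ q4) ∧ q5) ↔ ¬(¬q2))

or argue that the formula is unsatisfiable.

q1 = False; q2 = False; q3 = True; q4 = True; q5 = False

  ¬((¬q3 ∨ (¬q5 ∧ q1))) = True
    ¬q3 ∨ (¬q5 ∧ q1) = False
      ¬q3 = False
      ¬q5 ∧ q1 = False
        ¬q5 = True
  ((¬q3 ∧ q4) ∧ q5) ↔ ¬(¬q2) = True
    (¬q3 ∧ q4) ∧ q5 = False
      ¬q3 ∧ q4 = False
        ¬q3 = False
    ¬(¬q2) = False
      ¬q2 = True
Both conjuncts True, so the formula holds.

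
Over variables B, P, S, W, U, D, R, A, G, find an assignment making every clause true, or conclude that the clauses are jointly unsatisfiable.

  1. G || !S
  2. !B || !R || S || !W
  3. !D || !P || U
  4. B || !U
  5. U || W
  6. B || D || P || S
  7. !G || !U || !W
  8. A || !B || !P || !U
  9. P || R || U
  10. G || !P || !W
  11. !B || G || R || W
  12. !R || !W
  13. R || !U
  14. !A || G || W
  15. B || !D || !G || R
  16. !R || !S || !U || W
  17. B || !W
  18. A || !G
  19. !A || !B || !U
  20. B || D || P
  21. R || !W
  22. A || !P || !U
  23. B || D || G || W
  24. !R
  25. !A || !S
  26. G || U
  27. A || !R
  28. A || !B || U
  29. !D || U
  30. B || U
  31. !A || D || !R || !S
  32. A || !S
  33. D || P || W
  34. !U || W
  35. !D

Case W = True:
  (!R || !W) forces R = False.
  Clause (R || !W) is falsified — contradiction.
Case W = False:
  (U || W) forces U = True.
  Clause (!U || W) is falsified — contradiction.
Both cases fail, so the formula is unsatisfiable.

No satisfying assignment exists.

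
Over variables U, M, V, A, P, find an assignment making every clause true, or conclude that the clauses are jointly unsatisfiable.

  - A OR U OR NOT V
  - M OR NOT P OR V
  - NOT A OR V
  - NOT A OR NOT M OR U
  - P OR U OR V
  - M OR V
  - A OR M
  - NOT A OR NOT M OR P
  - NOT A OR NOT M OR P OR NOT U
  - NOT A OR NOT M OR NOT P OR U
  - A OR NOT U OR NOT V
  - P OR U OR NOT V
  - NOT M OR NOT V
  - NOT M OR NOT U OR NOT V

U=T; M=F; V=T; A=T; P=F

Set U = True.
Set M = False.
  then (M OR V) forces V = True.
  then (A OR M) forces A = True.
Set P = False.
All clauses satisfied.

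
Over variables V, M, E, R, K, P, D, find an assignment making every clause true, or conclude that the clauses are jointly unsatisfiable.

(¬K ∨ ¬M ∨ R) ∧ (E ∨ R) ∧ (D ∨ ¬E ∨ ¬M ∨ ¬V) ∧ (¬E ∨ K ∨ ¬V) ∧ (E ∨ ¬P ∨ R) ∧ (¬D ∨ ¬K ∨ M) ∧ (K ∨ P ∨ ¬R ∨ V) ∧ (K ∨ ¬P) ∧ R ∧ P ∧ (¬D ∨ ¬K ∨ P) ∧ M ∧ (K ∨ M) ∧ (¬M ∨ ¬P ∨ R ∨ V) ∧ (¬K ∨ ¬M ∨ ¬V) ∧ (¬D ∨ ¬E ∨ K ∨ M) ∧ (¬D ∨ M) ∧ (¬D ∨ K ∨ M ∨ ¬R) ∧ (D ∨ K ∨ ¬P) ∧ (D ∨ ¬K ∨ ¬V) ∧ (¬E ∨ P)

V = False, M = True, E = True, R = True, K = True, P = True, D = False

Unit clause (R) forces R = True.
Unit clause (P) forces P = True.
Unit clause (M) forces M = True.
In (K ∨ ¬P) only K is left, so K = True.
In (¬K ∨ ¬M ∨ ¬V) only ¬V is left, so V = False.
Set E = True.
Set D = False.
All clauses satisfied.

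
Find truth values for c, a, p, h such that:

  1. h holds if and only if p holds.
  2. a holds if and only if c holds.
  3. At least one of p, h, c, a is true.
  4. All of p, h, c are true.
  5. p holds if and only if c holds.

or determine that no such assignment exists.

c = True, a = True, p = True, h = True

  (1) h=T, p=T — same ✓
  (2) a=T, c=T — same ✓
  (3) {p, h, c, a}: 4 true — at least one ✓
  (4) {p, h, c}: all 3 true ✓
  (5) p=T, c=T — same ✓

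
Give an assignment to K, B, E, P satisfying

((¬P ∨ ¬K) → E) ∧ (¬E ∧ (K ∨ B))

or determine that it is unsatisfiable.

K=T, B=F, E=F, P=T

  (¬P ∨ ¬K) → E = True
    ¬P ∨ ¬K = False
      ¬P = False
      ¬K = False
  ¬E ∧ (K ∨ B) = True
    ¬E = True
    K ∨ B = True
Both conjuncts True, so the formula holds.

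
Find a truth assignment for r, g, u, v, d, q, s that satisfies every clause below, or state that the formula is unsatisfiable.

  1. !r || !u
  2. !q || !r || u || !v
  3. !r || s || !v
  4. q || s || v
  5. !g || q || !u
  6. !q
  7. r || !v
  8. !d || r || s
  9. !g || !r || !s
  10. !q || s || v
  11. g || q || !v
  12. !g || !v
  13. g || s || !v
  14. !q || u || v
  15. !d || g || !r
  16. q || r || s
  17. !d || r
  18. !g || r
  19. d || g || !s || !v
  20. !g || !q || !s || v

Unit clause (!q) forces q = False.
Set r = True.
  then (!r || !u) forces u = False.
Try g = True:
  (!g || !r || !s) forces s = False.
  (!r || s || !v) forces v = False.
  clause (q || s || v) is falsified — backtrack.
So g = False.
  then (g || q || !v) forces v = False.
  then (!d || g || !r) forces d = False.
  then (q || s || v) forces s = True.
All clauses satisfied.

r = True; g = False; u = False; v = False; d = False; q = False; s = True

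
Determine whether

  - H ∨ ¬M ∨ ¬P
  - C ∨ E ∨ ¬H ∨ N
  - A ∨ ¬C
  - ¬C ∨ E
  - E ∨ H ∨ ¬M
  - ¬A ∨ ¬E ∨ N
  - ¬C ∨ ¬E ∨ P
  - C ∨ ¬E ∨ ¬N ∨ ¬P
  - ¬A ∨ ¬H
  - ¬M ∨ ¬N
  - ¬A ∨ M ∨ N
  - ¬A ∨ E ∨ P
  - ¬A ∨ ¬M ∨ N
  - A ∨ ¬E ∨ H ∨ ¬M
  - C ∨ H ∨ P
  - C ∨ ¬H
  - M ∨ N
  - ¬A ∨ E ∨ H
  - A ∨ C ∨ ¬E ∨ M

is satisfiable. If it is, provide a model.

C = True; P = True; A = True; N = True; H = False; M = False; E = True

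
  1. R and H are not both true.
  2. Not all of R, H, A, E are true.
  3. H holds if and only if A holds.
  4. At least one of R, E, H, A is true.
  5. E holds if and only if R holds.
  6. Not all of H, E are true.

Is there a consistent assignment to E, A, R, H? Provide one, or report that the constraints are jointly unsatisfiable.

E = False, A = True, R = False, H = True

  (1) R=F, H=T — not both ✓
  (2) {R, H, A, E}: 2/4 true — not all ✓
  (3) H=T, A=T — same ✓
  (4) {R, E, H, A}: 2 true — at least one ✓
  (5) E=F, R=F — same ✓
  (6) {H, E}: 1/2 true — not all ✓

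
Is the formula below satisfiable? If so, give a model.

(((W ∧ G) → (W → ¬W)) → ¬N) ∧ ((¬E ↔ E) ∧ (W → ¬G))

The formula is unsatisfiable.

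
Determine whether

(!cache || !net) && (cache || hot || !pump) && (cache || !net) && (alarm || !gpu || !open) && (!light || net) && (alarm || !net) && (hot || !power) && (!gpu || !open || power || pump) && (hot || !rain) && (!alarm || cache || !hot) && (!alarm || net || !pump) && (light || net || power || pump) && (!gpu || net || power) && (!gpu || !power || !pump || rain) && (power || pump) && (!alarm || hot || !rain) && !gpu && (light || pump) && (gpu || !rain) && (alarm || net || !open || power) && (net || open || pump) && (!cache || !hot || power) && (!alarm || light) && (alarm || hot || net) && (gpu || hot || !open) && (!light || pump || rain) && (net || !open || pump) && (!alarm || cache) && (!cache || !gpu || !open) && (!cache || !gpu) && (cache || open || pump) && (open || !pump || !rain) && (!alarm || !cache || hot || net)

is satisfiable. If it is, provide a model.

Unit clause (!gpu) forces gpu = False.
In (gpu || !rain) only !rain is left, so rain = False.
Set power = True.
  then (hot || !power) forces hot = True.
Set net = False.
  then (!light || net) forces light = False.
  then (light || pump) forces pump = True.
  then (!alarm || light) forces alarm = False.
Set cache = False.
Set open = False.
All clauses satisfied.

power = True, net = False, alarm = False, pump = True, cache = False, rain = False, open = False, hot = True, light = False, gpu = False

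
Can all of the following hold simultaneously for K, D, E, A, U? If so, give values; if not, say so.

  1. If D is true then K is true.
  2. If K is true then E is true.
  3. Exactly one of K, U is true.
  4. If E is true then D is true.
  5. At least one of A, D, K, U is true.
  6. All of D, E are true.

K = True, D = True, E = True, A = False, U = False

  (1) D=T ⇒ K: T ✓
  (2) K=T ⇒ E: T ✓
  (3) {K, U}: 1 true — exactly one ✓
  (4) E=T ⇒ D: T ✓
  (5) {A, D, K, U}: 2 true — at least one ✓
  (6) {D, E}: all 2 true ✓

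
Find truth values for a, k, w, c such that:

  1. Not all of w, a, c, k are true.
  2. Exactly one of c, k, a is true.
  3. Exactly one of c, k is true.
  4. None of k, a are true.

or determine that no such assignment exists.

a = False, k = False, w = True, c = True

  (1) {w, a, c, k}: 2/4 true — not all ✓
  (2) {c, k, a}: 1 true — exactly one ✓
  (3) {c, k}: 1 true — exactly one ✓
  (4) {k, a}: 0 true — none ✓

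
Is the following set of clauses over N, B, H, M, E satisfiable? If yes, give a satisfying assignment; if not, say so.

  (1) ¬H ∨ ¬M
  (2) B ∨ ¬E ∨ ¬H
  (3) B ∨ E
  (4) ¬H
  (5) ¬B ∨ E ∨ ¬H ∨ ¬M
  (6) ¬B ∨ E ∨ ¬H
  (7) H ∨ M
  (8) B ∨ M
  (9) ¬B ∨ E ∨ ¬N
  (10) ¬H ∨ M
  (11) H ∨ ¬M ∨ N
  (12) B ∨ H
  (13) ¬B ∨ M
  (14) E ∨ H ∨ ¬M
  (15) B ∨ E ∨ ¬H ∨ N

N: True; B: True; H: False; M: True; E: True

Unit clause (¬H) forces H = False.
In (H ∨ M) only M is left, so M = True.
In (H ∨ ¬M ∨ N) only N is left, so N = True.
In (B ∨ H) only B is left, so B = True.
In (E ∨ H ∨ ¬M) only E is left, so E = True.
All clauses satisfied.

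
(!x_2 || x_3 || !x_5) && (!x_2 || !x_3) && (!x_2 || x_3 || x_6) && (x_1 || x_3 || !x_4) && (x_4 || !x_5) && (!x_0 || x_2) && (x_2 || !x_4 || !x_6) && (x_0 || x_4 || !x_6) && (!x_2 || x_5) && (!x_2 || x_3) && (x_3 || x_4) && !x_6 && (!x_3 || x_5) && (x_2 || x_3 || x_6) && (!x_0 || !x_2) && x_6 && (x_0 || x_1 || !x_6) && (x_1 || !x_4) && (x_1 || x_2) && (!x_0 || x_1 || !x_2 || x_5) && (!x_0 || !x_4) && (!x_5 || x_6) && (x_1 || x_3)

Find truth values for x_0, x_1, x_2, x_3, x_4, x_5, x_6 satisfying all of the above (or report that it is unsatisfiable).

The formula is unsatisfiable.

Case x_6 = True:
  Clause (!x_6) is falsified — contradiction.
Case x_6 = False:
  Clause (x_6) is falsified — contradiction.
Both cases fail, so the formula is unsatisfiable.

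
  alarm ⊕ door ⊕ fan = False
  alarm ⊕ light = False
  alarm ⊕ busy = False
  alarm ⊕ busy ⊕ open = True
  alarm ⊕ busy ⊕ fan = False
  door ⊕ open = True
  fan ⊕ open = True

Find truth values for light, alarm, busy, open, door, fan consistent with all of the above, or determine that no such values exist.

light = False, alarm = False, busy = False, open = True, door = False, fan = False

alarm ⊕ door ⊕ fan = F ⊕ F ⊕ F = False ✓
alarm ⊕ light = F ⊕ F = False ✓
alarm ⊕ busy = F ⊕ F = False ✓
alarm ⊕ busy ⊕ open = F ⊕ F ⊕ T = True ✓
alarm ⊕ busy ⊕ fan = F ⊕ F ⊕ F = False ✓
door ⊕ open = F ⊕ T = True ✓
fan ⊕ open = F ⊕ T = True ✓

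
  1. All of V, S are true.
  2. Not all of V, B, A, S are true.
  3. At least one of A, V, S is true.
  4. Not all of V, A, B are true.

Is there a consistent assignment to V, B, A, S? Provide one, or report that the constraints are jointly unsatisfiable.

V: True; B: True; A: False; S: True

  (1) {V, S}: all 2 true ✓
  (2) {V, B, A, S}: 3/4 true — not all ✓
  (3) {A, V, S}: 2 true — at least one ✓
  (4) {V, A, B}: 2/3 true — not all ✓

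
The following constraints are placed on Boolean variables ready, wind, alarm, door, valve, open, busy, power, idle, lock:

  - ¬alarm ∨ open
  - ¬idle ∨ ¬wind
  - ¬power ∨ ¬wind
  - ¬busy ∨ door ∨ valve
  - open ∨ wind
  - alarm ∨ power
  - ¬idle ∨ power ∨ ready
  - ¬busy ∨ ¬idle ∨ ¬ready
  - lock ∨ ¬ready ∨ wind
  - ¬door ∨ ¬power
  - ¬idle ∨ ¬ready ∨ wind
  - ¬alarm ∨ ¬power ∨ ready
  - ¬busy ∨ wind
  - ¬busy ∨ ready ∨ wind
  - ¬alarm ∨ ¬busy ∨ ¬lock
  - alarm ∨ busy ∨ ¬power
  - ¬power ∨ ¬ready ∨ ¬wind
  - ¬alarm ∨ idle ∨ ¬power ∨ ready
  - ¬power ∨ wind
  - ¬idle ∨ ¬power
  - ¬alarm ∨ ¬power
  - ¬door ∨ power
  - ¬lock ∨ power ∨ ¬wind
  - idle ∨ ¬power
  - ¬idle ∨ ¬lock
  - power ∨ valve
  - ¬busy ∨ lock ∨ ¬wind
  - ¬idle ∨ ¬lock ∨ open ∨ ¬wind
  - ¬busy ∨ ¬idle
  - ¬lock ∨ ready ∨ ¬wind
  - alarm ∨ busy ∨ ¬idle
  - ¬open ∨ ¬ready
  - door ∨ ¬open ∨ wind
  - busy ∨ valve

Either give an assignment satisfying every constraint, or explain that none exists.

ready=F, wind=T, alarm=T, door=F, valve=T, open=T, busy=F, power=F, idle=F, lock=F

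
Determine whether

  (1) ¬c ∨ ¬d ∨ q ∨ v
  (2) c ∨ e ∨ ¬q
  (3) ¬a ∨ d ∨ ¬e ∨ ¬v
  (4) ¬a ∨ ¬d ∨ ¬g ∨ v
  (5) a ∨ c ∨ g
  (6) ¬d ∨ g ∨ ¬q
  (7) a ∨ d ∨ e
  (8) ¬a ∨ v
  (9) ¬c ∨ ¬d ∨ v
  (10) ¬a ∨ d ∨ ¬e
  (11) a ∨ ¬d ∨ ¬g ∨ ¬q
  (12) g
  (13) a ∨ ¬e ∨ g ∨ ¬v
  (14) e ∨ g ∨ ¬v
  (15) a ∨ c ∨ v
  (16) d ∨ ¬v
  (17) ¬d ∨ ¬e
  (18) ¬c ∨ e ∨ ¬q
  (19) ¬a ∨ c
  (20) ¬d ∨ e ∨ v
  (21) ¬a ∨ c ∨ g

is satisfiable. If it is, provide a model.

g=T, v=T, d=T, q=F, a=F, c=F, e=F

Unit clause (g) forces g = True.
Set v = True.
  then (d ∨ ¬v) forces d = True.
  then (¬d ∨ ¬e) forces e = False.
Try q = True:
  (c ∨ e ∨ ¬q) forces c = True.
  clause (¬c ∨ e ∨ ¬q) is falsified — backtrack.
So q = False.
Set a = False.
Set c = False.
All clauses satisfied.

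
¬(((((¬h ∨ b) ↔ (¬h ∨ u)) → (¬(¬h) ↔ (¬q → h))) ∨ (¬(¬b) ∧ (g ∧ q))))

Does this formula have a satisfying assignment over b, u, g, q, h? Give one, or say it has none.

b: True, u: True, g: False, q: True, h: False

  ¬(((((¬h ∨ b) ↔ (¬h ∨ u)) → (¬(¬h) ↔ (¬q → h))) ∨ (¬(¬b) ∧ (g ∧ q)))) = True
    (((¬h ∨ b) ↔ (¬h ∨ u)) → (¬(¬h) ↔ (¬q → h))) ∨ (¬(¬b) ∧ (g ∧ q)) = False
      ((¬h ∨ b) ↔ (¬h ∨ u)) → (¬(¬h) ↔ (¬q → h)) = False
        (¬h ∨ b) ↔ (¬h ∨ u) = True
          ¬h ∨ b = True
            ¬h = True
          ¬h ∨ u = True
            ¬h = True
        ¬(¬h) ↔ (¬q → h) = False
          ¬(¬h) = False
            ¬h = True
          ¬q → h = True
            ¬q = False
      ¬(¬b) ∧ (g ∧ q) = False
        ¬(¬b) = True
          ¬b = False
        g ∧ q = False
The formula evaluates to True.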